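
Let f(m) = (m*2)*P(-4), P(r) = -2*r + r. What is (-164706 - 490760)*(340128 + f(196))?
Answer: -223970110336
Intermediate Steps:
P(r) = -r
f(m) = 8*m (f(m) = (m*2)*(-1*(-4)) = (2*m)*4 = 8*m)
(-164706 - 490760)*(340128 + f(196)) = (-164706 - 490760)*(340128 + 8*196) = -655466*(340128 + 1568) = -655466*341696 = -223970110336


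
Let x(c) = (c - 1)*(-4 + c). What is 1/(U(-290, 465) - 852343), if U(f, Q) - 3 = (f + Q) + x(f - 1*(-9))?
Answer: -1/771795 ≈ -1.2957e-6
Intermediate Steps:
x(c) = (-1 + c)*(-4 + c)
U(f, Q) = -38 + Q + (9 + f)² - 4*f (U(f, Q) = 3 + ((f + Q) + (4 + (f - 1*(-9))² - 5*(f - 1*(-9)))) = 3 + ((Q + f) + (4 + (f + 9)² - 5*(f + 9))) = 3 + ((Q + f) + (4 + (9 + f)² - 5*(9 + f))) = 3 + ((Q + f) + (4 + (9 + f)² + (-45 - 5*f))) = 3 + ((Q + f) + (-41 + (9 + f)² - 5*f)) = 3 + (-41 + Q + (9 + f)² - 4*f) = -38 + Q + (9 + f)² - 4*f)
1/(U(-290, 465) - 852343) = 1/((43 + 465 + (-290)² + 14*(-290)) - 852343) = 1/((43 + 465 + 84100 - 4060) - 852343) = 1/(80548 - 852343) = 1/(-771795) = -1/771795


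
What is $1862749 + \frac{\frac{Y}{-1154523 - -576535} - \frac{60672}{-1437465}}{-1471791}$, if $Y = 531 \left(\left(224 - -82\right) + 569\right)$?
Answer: $\frac{759268404690293808606823}{407606395005490740} \approx 1.8627 \cdot 10^{6}$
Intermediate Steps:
$Y = 464625$ ($Y = 531 \left(\left(224 + 82\right) + 569\right) = 531 \left(306 + 569\right) = 531 \cdot 875 = 464625$)
$1862749 + \frac{\frac{Y}{-1154523 - -576535} - \frac{60672}{-1437465}}{-1471791} = 1862749 + \frac{\frac{464625}{-1154523 - -576535} - \frac{60672}{-1437465}}{-1471791} = 1862749 + \left(\frac{464625}{-1154523 + 576535} - - \frac{20224}{479155}\right) \left(- \frac{1}{1471791}\right) = 1862749 + \left(\frac{464625}{-577988} + \frac{20224}{479155}\right) \left(- \frac{1}{1471791}\right) = 1862749 + \left(464625 \left(- \frac{1}{577988}\right) + \frac{20224}{479155}\right) \left(- \frac{1}{1471791}\right) = 1862749 + \left(- \frac{464625}{577988} + \frac{20224}{479155}\right) \left(- \frac{1}{1471791}\right) = 1862749 - - \frac{210938162563}{407606395005490740} = 1862749 + \frac{210938162563}{407606395005490740} = \frac{759268404690293808606823}{407606395005490740}$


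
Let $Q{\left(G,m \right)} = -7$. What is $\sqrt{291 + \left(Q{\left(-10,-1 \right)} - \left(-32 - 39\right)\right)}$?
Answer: $\sqrt{355} \approx 18.841$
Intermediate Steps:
$\sqrt{291 + \left(Q{\left(-10,-1 \right)} - \left(-32 - 39\right)\right)} = \sqrt{291 - -64} = \sqrt{291 + \left(-7 + 71\right)} = \sqrt{291 + 64} = \sqrt{355}$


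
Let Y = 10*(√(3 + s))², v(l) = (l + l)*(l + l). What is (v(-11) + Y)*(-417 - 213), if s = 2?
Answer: -336420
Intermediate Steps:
v(l) = 4*l² (v(l) = (2*l)*(2*l) = 4*l²)
Y = 50 (Y = 10*(√(3 + 2))² = 10*(√5)² = 10*5 = 50)
(v(-11) + Y)*(-417 - 213) = (4*(-11)² + 50)*(-417 - 213) = (4*121 + 50)*(-630) = (484 + 50)*(-630) = 534*(-630) = -336420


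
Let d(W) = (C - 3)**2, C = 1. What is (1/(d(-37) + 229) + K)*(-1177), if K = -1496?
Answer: 410263359/233 ≈ 1.7608e+6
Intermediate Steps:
d(W) = 4 (d(W) = (1 - 3)**2 = (-2)**2 = 4)
(1/(d(-37) + 229) + K)*(-1177) = (1/(4 + 229) - 1496)*(-1177) = (1/233 - 1496)*(-1177) = -348567/233*(-1177) = 410263359/233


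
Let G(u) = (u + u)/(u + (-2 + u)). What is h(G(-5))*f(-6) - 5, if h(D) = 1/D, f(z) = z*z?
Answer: 191/5 ≈ 38.200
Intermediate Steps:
f(z) = z²
G(u) = 2*u/(-2 + 2*u) (G(u) = (2*u)/(-2 + 2*u) = 2*u/(-2 + 2*u))
h(G(-5))*f(-6) - 5 = (-6)²/(-5/(-1 - 5)) - 5 = 36/(-5/(-6)) - 5 = 36/(-5*(-⅙)) - 5 = 36/(⅚) - 5 = (6/5)*36 - 5 = 216/5 - 5 = 191/5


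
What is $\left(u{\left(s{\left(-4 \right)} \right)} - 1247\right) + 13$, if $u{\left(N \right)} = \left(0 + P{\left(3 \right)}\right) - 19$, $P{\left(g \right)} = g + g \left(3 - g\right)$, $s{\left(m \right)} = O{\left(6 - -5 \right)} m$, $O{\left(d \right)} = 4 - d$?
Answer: $-1250$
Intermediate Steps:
$s{\left(m \right)} = - 7 m$ ($s{\left(m \right)} = \left(4 - \left(6 - -5\right)\right) m = \left(4 - \left(6 + 5\right)\right) m = \left(4 - 11\right) m = - 7 m$)
$u{\left(N \right)} = -16$ ($u{\left(N \right)} = \left(0 + 3 \left(4 - 3\right)\right) - 19 = \left(0 + 3 \cdot 1\right) - 19 = \left(0 + 3\right) - 19 = 3 - 19 = -16$)
$\left(u{\left(s{\left(-4 \right)} \right)} - 1247\right) + 13 = \left(-16 - 1247\right) + 13 = -1263 + 13 = -1250$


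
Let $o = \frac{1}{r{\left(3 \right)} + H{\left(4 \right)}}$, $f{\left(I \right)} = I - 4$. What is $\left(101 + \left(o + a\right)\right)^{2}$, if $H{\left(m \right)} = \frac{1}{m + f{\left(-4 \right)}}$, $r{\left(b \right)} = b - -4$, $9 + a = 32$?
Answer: $\frac{11235904}{729} \approx 15413.0$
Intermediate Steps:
$f{\left(I \right)} = -4 + I$ ($f{\left(I \right)} = I - 4 = -4 + I$)
$a = 23$ ($a = -9 + 32 = 23$)
$r{\left(b \right)} = 4 + b$ ($r{\left(b \right)} = b + 4 = 4 + b$)
$H{\left(m \right)} = \frac{1}{-8 + m}$ ($H{\left(m \right)} = \frac{1}{m - 8} = \frac{1}{-8 + m}$)
$o = \frac{4}{27}$ ($o = \frac{1}{\left(4 + 3\right) + \frac{1}{-8 + 4}} = \frac{1}{7 + \frac{1}{-4}} = \frac{1}{7 - \frac{1}{4}} = \frac{1}{\frac{27}{4}} = \frac{4}{27} \approx 0.14815$)
$\left(101 + \left(o + a\right)\right)^{2} = \left(101 + \left(\frac{4}{27} + 23\right)\right)^{2} = \left(101 + \frac{625}{27}\right)^{2} = \left(\frac{3352}{27}\right)^{2} = \frac{11235904}{729}$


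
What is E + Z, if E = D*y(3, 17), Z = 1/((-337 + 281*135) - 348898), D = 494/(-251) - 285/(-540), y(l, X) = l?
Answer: -253223282/58602225 ≈ -4.3211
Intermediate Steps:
D = -13015/9036 (D = 494*(-1/251) - 285*(-1/540) = -494/251 + 19/36 = -13015/9036 ≈ -1.4403)
Z = -1/311300 (Z = 1/((-337 + 37935) - 348898) = 1/(37598 - 348898) = 1/(-311300) = -1/311300 ≈ -3.2123e-6)
E = -13015/3012 (E = -13015/9036*3 = -13015/3012 ≈ -4.3210)
E + Z = -13015/3012 - 1/311300 = -253223282/58602225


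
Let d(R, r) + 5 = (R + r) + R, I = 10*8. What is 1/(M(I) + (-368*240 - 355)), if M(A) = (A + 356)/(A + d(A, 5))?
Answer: -60/5320391 ≈ -1.1277e-5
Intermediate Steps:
I = 80
d(R, r) = -5 + r + 2*R (d(R, r) = -5 + ((R + r) + R) = -5 + (r + 2*R) = -5 + r + 2*R)
M(A) = (356 + A)/(3*A) (M(A) = (A + 356)/(A + (-5 + 5 + 2*A)) = (356 + A)/(A + 2*A) = (356 + A)/((3*A)) = (356 + A)*(1/(3*A)) = (356 + A)/(3*A))
1/(M(I) + (-368*240 - 355)) = 1/((⅓)*(356 + 80)/80 + (-368*240 - 355)) = 1/((⅓)*(1/80)*436 + (-88320 - 355)) = 1/(109/60 - 88675) = 1/(-5320391/60) = -60/5320391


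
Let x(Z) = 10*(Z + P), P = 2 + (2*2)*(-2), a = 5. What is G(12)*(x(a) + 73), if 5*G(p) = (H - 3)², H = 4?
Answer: 63/5 ≈ 12.600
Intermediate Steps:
G(p) = ⅕ (G(p) = (4 - 3)²/5 = (⅕)*1² = (⅕)*1 = ⅕)
P = -6 (P = 2 + 4*(-2) = 2 - 8 = -6)
x(Z) = -60 + 10*Z (x(Z) = 10*(Z - 6) = 10*(-6 + Z) = -60 + 10*Z)
G(12)*(x(a) + 73) = ((-60 + 10*5) + 73)/5 = ((-60 + 50) + 73)/5 = (-10 + 73)/5 = (⅕)*63 = 63/5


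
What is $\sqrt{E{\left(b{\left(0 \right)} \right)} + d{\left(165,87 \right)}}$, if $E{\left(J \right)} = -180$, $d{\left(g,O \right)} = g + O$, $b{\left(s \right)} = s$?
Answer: $6 \sqrt{2} \approx 8.4853$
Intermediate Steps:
$d{\left(g,O \right)} = O + g$
$\sqrt{E{\left(b{\left(0 \right)} \right)} + d{\left(165,87 \right)}} = \sqrt{-180 + \left(87 + 165\right)} = \sqrt{-180 + 252} = \sqrt{72} = 6 \sqrt{2}$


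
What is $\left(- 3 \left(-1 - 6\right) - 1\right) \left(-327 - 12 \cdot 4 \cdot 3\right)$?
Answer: $-9420$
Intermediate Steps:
$\left(- 3 \left(-1 - 6\right) - 1\right) \left(-327 - 12 \cdot 4 \cdot 3\right) = \left(- 3 \left(-1 - 6\right) - 1\right) \left(-327 - 144\right) = \left(\left(-3\right) \left(-7\right) - 1\right) \left(-327 - 144\right) = \left(21 - 1\right) \left(-471\right) = 20 \left(-471\right) = -9420$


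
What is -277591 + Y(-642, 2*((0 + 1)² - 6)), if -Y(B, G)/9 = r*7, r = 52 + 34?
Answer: -283009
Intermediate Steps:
r = 86
Y(B, G) = -5418 (Y(B, G) = -774*7 = -9*602 = -5418)
-277591 + Y(-642, 2*((0 + 1)² - 6)) = -277591 - 5418 = -283009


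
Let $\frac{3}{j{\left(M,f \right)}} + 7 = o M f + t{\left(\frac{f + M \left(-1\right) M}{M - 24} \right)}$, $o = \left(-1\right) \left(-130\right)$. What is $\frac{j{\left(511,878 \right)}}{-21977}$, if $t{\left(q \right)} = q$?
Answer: $- \frac{1461}{624240736906456} \approx -2.3404 \cdot 10^{-12}$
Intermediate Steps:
$o = 130$
$j{\left(M,f \right)} = \frac{3}{-7 + \frac{f - M^{2}}{-24 + M} + 130 M f}$ ($j{\left(M,f \right)} = \frac{3}{-7 + \left(130 M f + \frac{f + M \left(-1\right) M}{M - 24}\right)} = \frac{3}{-7 + \left(130 M f + \frac{f + - M M}{-24 + M}\right)} = \frac{3}{-7 + \left(130 M f + \frac{f - M^{2}}{-24 + M}\right)} = \frac{3}{-7 + \left(\frac{f - M^{2}}{-24 + M} + 130 M f\right)} = \frac{3}{-7 + \frac{f - M^{2}}{-24 + M} + 130 M f}$)
$\frac{j{\left(511,878 \right)}}{-21977} = \frac{3 \frac{1}{511^{2} - 878 + \left(-24 + 511\right) \left(7 - 66430 \cdot 878\right)} \left(24 - 511\right)}{-21977} = \frac{3 \left(24 - 511\right)}{261121 - 878 + 487 \left(7 - 58325540\right)} \left(- \frac{1}{21977}\right) = 3 \frac{1}{261121 - 878 + 487 \left(-58325533\right)} \left(-487\right) \left(- \frac{1}{21977}\right) = 3 \frac{1}{261121 - 878 - 28404534571} \left(-487\right) \left(- \frac{1}{21977}\right) = 3 \frac{1}{-28404274328} \left(-487\right) \left(- \frac{1}{21977}\right) = 3 \left(- \frac{1}{28404274328}\right) \left(-487\right) \left(- \frac{1}{21977}\right) = \frac{1461}{28404274328} \left(- \frac{1}{21977}\right) = - \frac{1461}{624240736906456}$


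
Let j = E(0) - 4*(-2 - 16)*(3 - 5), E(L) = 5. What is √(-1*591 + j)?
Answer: I*√730 ≈ 27.019*I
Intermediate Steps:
j = -139 (j = 5 - 4*(-2 - 16)*(3 - 5) = 5 - (-72)*(-2) = 5 - 4*36 = 5 - 144 = -139)
√(-1*591 + j) = √(-1*591 - 139) = √(-591 - 139) = √(-730) = I*√730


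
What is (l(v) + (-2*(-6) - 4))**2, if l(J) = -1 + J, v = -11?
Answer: 16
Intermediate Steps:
(l(v) + (-2*(-6) - 4))**2 = ((-1 - 11) + (-2*(-6) - 4))**2 = (-12 + (12 - 4))**2 = (-12 + 8)**2 = (-4)**2 = 16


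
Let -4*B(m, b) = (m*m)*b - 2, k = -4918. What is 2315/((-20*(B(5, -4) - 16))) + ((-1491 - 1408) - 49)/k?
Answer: -1082505/93442 ≈ -11.585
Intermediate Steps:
B(m, b) = 1/2 - b*m**2/4 (B(m, b) = -((m*m)*b - 2)/4 = -(m**2*b - 2)/4 = -(b*m**2 - 2)/4 = -(-2 + b*m**2)/4 = 1/2 - b*m**2/4)
2315/((-20*(B(5, -4) - 16))) + ((-1491 - 1408) - 49)/k = 2315/((-20*((1/2 - 1/4*(-4)*5**2) - 16))) + ((-1491 - 1408) - 49)/(-4918) = 2315/((-20*((1/2 - 1/4*(-4)*25) - 16))) + (-2899 - 49)*(-1/4918) = 2315/((-20*((1/2 + 25) - 16))) - 2948*(-1/4918) = 2315/((-20*(51/2 - 16))) + 1474/2459 = 2315/((-20*19/2)) + 1474/2459 = 2315/(-190) + 1474/2459 = 2315*(-1/190) + 1474/2459 = -463/38 + 1474/2459 = -1082505/93442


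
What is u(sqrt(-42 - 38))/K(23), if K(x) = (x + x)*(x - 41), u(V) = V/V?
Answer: -1/828 ≈ -0.0012077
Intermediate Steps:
u(V) = 1
K(x) = 2*x*(-41 + x) (K(x) = (2*x)*(-41 + x) = 2*x*(-41 + x))
u(sqrt(-42 - 38))/K(23) = 1/(2*23*(-41 + 23)) = 1/(2*23*(-18)) = 1/(-828) = 1*(-1/828) = -1/828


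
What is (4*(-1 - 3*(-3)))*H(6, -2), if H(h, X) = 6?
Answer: 192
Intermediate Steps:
(4*(-1 - 3*(-3)))*H(6, -2) = (4*(-1 - 3*(-3)))*6 = (4*(-1 + 9))*6 = (4*8)*6 = 32*6 = 192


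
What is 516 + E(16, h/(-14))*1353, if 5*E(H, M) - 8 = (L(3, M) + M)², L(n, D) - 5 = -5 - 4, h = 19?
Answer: 10237809/980 ≈ 10447.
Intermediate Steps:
L(n, D) = -4 (L(n, D) = 5 + (-5 - 4) = 5 - 9 = -4)
E(H, M) = 8/5 + (-4 + M)²/5
516 + E(16, h/(-14))*1353 = 516 + (8/5 + (-4 + 19/(-14))²/5)*1353 = 516 + (8/5 + (-4 + 19*(-1/14))²/5)*1353 = 516 + (8/5 + (-4 - 19/14)²/5)*1353 = 516 + (8/5 + (-75/14)²/5)*1353 = 516 + (8/5 + (⅕)*(5625/196))*1353 = 516 + (8/5 + 1125/196)*1353 = 516 + (7193/980)*1353 = 516 + 9732129/980 = 10237809/980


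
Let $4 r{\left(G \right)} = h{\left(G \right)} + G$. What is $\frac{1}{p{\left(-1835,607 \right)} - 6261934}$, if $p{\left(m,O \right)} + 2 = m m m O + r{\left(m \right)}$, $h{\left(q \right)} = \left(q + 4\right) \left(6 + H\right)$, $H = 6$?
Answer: $- \frac{4}{15002291992051} \approx -2.6663 \cdot 10^{-13}$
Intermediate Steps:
$h{\left(q \right)} = 48 + 12 q$ ($h{\left(q \right)} = \left(q + 4\right) \left(6 + 6\right) = \left(4 + q\right) 12 = 48 + 12 q$)
$r{\left(G \right)} = 12 + \frac{13 G}{4}$ ($r{\left(G \right)} = \frac{\left(48 + 12 G\right) + G}{4} = \frac{48 + 13 G}{4} = 12 + \frac{13 G}{4}$)
$p{\left(m,O \right)} = 10 + \frac{13 m}{4} + O m^{3}$ ($p{\left(m,O \right)} = -2 + \left(m m m O + \left(12 + \frac{13 m}{4}\right)\right) = -2 + \left(m^{2} m O + \left(12 + \frac{13 m}{4}\right)\right) = -2 + \left(m^{3} O + \left(12 + \frac{13 m}{4}\right)\right) = -2 + \left(O m^{3} + \left(12 + \frac{13 m}{4}\right)\right) = -2 + \left(12 + \frac{13 m}{4} + O m^{3}\right) = 10 + \frac{13 m}{4} + O m^{3}$)
$\frac{1}{p{\left(-1835,607 \right)} - 6261934} = \frac{1}{\left(10 + \frac{13}{4} \left(-1835\right) + 607 \left(-1835\right)^{3}\right) - 6261934} = \frac{1}{\left(10 - \frac{23855}{4} + 607 \left(-6178857875\right)\right) - 6261934} = \frac{1}{\left(10 - \frac{23855}{4} - 3750566730125\right) - 6261934} = \frac{1}{- \frac{15002266944315}{4} - 6261934} = \frac{1}{- \frac{15002291992051}{4}} = - \frac{4}{15002291992051}$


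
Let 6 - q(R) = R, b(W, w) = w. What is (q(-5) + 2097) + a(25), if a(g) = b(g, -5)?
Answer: 2103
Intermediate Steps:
a(g) = -5
q(R) = 6 - R
(q(-5) + 2097) + a(25) = ((6 - 1*(-5)) + 2097) - 5 = ((6 + 5) + 2097) - 5 = (11 + 2097) - 5 = 2108 - 5 = 2103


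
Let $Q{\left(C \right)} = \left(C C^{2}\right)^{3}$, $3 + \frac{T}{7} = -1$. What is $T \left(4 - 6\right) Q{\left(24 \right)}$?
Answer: $147941222252544$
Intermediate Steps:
$T = -28$ ($T = -21 + 7 \left(-1\right) = -21 - 7 = -28$)
$Q{\left(C \right)} = C^{9}$ ($Q{\left(C \right)} = \left(C^{3}\right)^{3} = C^{9}$)
$T \left(4 - 6\right) Q{\left(24 \right)} = - 28 \left(4 - 6\right) 24^{9} = \left(-28\right) \left(-2\right) 2641807540224 = 56 \cdot 2641807540224 = 147941222252544$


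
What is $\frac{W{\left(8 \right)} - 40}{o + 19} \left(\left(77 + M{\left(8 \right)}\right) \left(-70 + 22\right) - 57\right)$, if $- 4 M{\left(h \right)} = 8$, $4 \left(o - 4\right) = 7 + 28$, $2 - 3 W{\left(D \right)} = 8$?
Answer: $\frac{614376}{127} \approx 4837.6$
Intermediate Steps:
$W{\left(D \right)} = -2$ ($W{\left(D \right)} = \frac{2}{3} - \frac{8}{3} = -2$)
$o = \frac{51}{4}$ ($o = 4 + \frac{7 + 28}{4} = 4 + \frac{1}{4} \cdot 35 = 4 + \frac{35}{4} = \frac{51}{4} \approx 12.75$)
$M{\left(h \right)} = -2$ ($M{\left(h \right)} = \left(- \frac{1}{4}\right) 8 = -2$)
$\frac{W{\left(8 \right)} - 40}{o + 19} \left(\left(77 + M{\left(8 \right)}\right) \left(-70 + 22\right) - 57\right) = \frac{-2 - 40}{\frac{51}{4} + 19} \left(\left(77 - 2\right) \left(-70 + 22\right) - 57\right) = - \frac{42}{\frac{127}{4}} \left(75 \left(-48\right) - 57\right) = \left(-42\right) \frac{4}{127} \left(-3600 - 57\right) = \left(- \frac{168}{127}\right) \left(-3657\right) = \frac{614376}{127}$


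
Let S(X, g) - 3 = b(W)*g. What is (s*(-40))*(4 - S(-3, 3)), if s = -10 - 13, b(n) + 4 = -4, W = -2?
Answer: 23000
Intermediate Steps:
b(n) = -8 (b(n) = -4 - 4 = -8)
S(X, g) = 3 - 8*g
s = -23
(s*(-40))*(4 - S(-3, 3)) = (-23*(-40))*(4 - (3 - 8*3)) = 920*(4 - (3 - 24)) = 920*(4 - 1*(-21)) = 920*(4 + 21) = 920*25 = 23000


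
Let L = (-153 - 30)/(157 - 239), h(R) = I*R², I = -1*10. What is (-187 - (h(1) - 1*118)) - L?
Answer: -5021/82 ≈ -61.232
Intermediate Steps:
I = -10
h(R) = -10*R²
L = 183/82 (L = -183/(-82) = -183*(-1/82) = 183/82 ≈ 2.2317)
(-187 - (h(1) - 1*118)) - L = (-187 - (-10*1² - 1*118)) - 1*183/82 = (-187 - (-10*1 - 118)) - 183/82 = (-187 - (-10 - 118)) - 183/82 = (-187 - 1*(-128)) - 183/82 = (-187 + 128) - 183/82 = -59 - 183/82 = -5021/82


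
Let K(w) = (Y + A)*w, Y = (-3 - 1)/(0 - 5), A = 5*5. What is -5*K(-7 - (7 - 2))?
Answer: 1548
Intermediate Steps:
A = 25
Y = ⅘ (Y = -4/(-5) = -4*(-⅕) = ⅘ ≈ 0.80000)
K(w) = 129*w/5 (K(w) = (⅘ + 25)*w = 129*w/5)
-5*K(-7 - (7 - 2)) = -129*(-7 - (7 - 2)) = -129*(-7 - 1*5) = -129*(-7 - 5) = -129*(-12) = -5*(-1548/5) = 1548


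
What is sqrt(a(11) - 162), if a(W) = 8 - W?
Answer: I*sqrt(165) ≈ 12.845*I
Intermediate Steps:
sqrt(a(11) - 162) = sqrt((8 - 1*11) - 162) = sqrt((8 - 11) - 162) = sqrt(-3 - 162) = sqrt(-165) = I*sqrt(165)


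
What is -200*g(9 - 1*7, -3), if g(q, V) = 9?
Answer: -1800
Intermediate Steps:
-200*g(9 - 1*7, -3) = -200*9 = -1800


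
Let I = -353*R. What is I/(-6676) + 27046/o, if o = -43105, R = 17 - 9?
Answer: -14707644/71942245 ≈ -0.20444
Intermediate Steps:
R = 8
I = -2824 (I = -353*8 = -2824)
I/(-6676) + 27046/o = -2824/(-6676) + 27046/(-43105) = -2824*(-1/6676) + 27046*(-1/43105) = 706/1669 - 27046/43105 = -14707644/71942245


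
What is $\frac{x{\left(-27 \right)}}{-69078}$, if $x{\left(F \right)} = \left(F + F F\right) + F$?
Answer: $- \frac{225}{23026} \approx -0.0097716$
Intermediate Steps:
$x{\left(F \right)} = F^{2} + 2 F$ ($x{\left(F \right)} = \left(F + F^{2}\right) + F = F^{2} + 2 F$)
$\frac{x{\left(-27 \right)}}{-69078} = \frac{\left(-27\right) \left(2 - 27\right)}{-69078} = \left(-27\right) \left(-25\right) \left(- \frac{1}{69078}\right) = 675 \left(- \frac{1}{69078}\right) = - \frac{225}{23026}$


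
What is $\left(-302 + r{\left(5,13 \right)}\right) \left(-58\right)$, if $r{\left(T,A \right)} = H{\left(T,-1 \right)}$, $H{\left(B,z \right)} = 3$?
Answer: $17342$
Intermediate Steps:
$r{\left(T,A \right)} = 3$
$\left(-302 + r{\left(5,13 \right)}\right) \left(-58\right) = \left(-302 + 3\right) \left(-58\right) = \left(-299\right) \left(-58\right) = 17342$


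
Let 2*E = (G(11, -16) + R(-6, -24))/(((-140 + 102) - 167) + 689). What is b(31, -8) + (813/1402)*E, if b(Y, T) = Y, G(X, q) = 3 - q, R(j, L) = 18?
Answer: 42101297/1357136 ≈ 31.022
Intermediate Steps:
E = 37/968 (E = (((3 - 1*(-16)) + 18)/(((-140 + 102) - 167) + 689))/2 = (((3 + 16) + 18)/((-38 - 167) + 689))/2 = ((19 + 18)/(-205 + 689))/2 = (37/484)/2 = (37*(1/484))/2 = (½)*(37/484) = 37/968 ≈ 0.038223)
b(31, -8) + (813/1402)*E = 31 + (813/1402)*(37/968) = 31 + 30081/1357136 = 42101297/1357136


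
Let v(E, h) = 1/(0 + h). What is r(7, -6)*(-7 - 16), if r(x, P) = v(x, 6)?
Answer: -23/6 ≈ -3.8333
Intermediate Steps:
v(E, h) = 1/h
r(x, P) = ⅙ (r(x, P) = 1/6 = ⅙)
r(7, -6)*(-7 - 16) = (-7 - 16)/6 = (⅙)*(-23) = -23/6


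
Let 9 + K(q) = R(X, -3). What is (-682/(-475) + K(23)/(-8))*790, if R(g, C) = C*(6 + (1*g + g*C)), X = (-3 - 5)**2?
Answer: -12965401/380 ≈ -34120.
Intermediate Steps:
X = 64 (X = (-8)**2 = 64)
R(g, C) = C*(6 + g + C*g) (R(g, C) = C*(6 + (g + C*g)) = C*(6 + g + C*g))
K(q) = 357 (K(q) = -9 - 3*(6 + 64 - 3*64) = -9 - 3*(6 + 64 - 192) = -9 - 3*(-122) = -9 + 366 = 357)
(-682/(-475) + K(23)/(-8))*790 = (-682/(-475) + 357/(-8))*790 = (-682*(-1/475) + 357*(-1/8))*790 = (682/475 - 357/8)*790 = -164119/3800*790 = -12965401/380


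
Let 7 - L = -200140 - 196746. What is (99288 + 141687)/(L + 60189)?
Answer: 240975/457082 ≈ 0.52720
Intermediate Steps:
L = 396893 (L = 7 - (-200140 - 196746) = 7 - 1*(-396886) = 7 + 396886 = 396893)
(99288 + 141687)/(L + 60189) = (99288 + 141687)/(396893 + 60189) = 240975/457082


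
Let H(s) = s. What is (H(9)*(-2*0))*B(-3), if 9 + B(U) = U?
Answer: 0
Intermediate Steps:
B(U) = -9 + U
(H(9)*(-2*0))*B(-3) = (9*(-2*0))*(-9 - 3) = (9*0)*(-12) = 0*(-12) = 0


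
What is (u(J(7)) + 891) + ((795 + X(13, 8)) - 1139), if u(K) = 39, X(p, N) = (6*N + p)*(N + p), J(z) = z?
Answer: 1867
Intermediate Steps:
X(p, N) = (N + p)*(p + 6*N) (X(p, N) = (p + 6*N)*(N + p) = (N + p)*(p + 6*N))
(u(J(7)) + 891) + ((795 + X(13, 8)) - 1139) = (39 + 891) + ((795 + (13**2 + 6*8**2 + 7*8*13)) - 1139) = 930 + ((795 + (169 + 6*64 + 728)) - 1139) = 930 + ((795 + (169 + 384 + 728)) - 1139) = 930 + ((795 + 1281) - 1139) = 930 + (2076 - 1139) = 930 + 937 = 1867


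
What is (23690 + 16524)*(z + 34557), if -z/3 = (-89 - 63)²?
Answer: -1397637570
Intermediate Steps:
z = -69312 (z = -3*(-89 - 63)² = -3*(-152)² = -3*23104 = -69312)
(23690 + 16524)*(z + 34557) = (23690 + 16524)*(-69312 + 34557) = 40214*(-34755) = -1397637570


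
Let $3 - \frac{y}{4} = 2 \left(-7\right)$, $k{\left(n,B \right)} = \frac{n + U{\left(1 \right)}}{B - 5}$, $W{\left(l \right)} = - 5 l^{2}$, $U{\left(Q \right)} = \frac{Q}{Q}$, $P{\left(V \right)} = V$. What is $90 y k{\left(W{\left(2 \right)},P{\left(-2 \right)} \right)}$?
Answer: $\frac{116280}{7} \approx 16611.0$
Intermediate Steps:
$U{\left(Q \right)} = 1$
$k{\left(n,B \right)} = \frac{1 + n}{-5 + B}$ ($k{\left(n,B \right)} = \frac{n + 1}{B - 5} = \frac{1 + n}{-5 + B}$)
$y = 68$ ($y = 12 - 4 \cdot 2 \left(-7\right) = 12 - -56 = 12 + 56 = 68$)
$90 y k{\left(W{\left(2 \right)},P{\left(-2 \right)} \right)} = 90 \cdot 68 \frac{1 - 5 \cdot 2^{2}}{-5 - 2} = 6120 \frac{1 - 20}{-7} = 6120 \left(- \frac{1 - 20}{7}\right) = 6120 \left(\left(- \frac{1}{7}\right) \left(-19\right)\right) = 6120 \cdot \frac{19}{7} = \frac{116280}{7}$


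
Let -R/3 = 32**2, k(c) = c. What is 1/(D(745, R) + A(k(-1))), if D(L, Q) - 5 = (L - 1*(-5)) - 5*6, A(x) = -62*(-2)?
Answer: 1/849 ≈ 0.0011779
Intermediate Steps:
R = -3072 (R = -3*32**2 = -3*1024 = -3072)
A(x) = 124
D(L, Q) = -20 + L (D(L, Q) = 5 + ((L - 1*(-5)) - 5*6) = 5 + ((L + 5) - 30) = 5 + ((5 + L) - 30) = 5 + (-25 + L) = -20 + L)
1/(D(745, R) + A(k(-1))) = 1/((-20 + 745) + 124) = 1/(725 + 124) = 1/849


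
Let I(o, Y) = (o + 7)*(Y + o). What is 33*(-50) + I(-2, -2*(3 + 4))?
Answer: -1730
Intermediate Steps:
I(o, Y) = (7 + o)*(Y + o)
33*(-50) + I(-2, -2*(3 + 4)) = 33*(-50) + ((-2)² + 7*(-2*(3 + 4)) + 7*(-2) - 2*(3 + 4)*(-2)) = -1650 + (4 + 7*(-2*7) - 14 - 2*7*(-2)) = -1650 + (4 + 7*(-14) - 14 - 14*(-2)) = -1650 + (4 - 98 - 14 + 28) = -1650 - 80 = -1730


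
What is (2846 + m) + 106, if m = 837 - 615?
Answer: 3174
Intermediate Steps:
m = 222
(2846 + m) + 106 = (2846 + 222) + 106 = 3068 + 106 = 3174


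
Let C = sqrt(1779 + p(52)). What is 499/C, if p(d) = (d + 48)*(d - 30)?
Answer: 499*sqrt(3979)/3979 ≈ 7.9107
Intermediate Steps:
p(d) = (-30 + d)*(48 + d) (p(d) = (48 + d)*(-30 + d) = (-30 + d)*(48 + d))
C = sqrt(3979) (C = sqrt(1779 + (-1440 + 52**2 + 18*52)) = sqrt(1779 + (-1440 + 2704 + 936)) = sqrt(1779 + 2200) = sqrt(3979) ≈ 63.079)
499/C = 499/(sqrt(3979)) = 499*(sqrt(3979)/3979) = 499*sqrt(3979)/3979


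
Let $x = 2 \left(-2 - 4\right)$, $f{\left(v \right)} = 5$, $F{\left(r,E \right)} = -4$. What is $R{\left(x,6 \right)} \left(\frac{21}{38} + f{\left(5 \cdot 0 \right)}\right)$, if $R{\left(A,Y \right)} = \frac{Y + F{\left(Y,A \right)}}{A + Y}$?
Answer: $- \frac{211}{114} \approx -1.8509$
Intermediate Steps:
$x = -12$ ($x = 2 \left(-6\right) = -12$)
$R{\left(A,Y \right)} = \frac{-4 + Y}{A + Y}$ ($R{\left(A,Y \right)} = \frac{Y - 4}{A + Y} = \frac{-4 + Y}{A + Y}$)
$R{\left(x,6 \right)} \left(\frac{21}{38} + f{\left(5 \cdot 0 \right)}\right) = \frac{-4 + 6}{-12 + 6} \left(\frac{21}{38} + 5\right) = \frac{1}{-6} \cdot 2 \left(21 \cdot \frac{1}{38} + 5\right) = \left(- \frac{1}{6}\right) 2 \left(\frac{21}{38} + 5\right) = \left(- \frac{1}{3}\right) \frac{211}{38} = - \frac{211}{114}$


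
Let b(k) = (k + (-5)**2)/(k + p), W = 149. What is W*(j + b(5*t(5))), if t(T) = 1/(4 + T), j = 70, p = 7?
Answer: 371755/34 ≈ 10934.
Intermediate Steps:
b(k) = (25 + k)/(7 + k) (b(k) = (k + (-5)**2)/(k + 7) = (k + 25)/(7 + k) = (25 + k)/(7 + k))
W*(j + b(5*t(5))) = 149*(70 + (25 + 5/(4 + 5))/(7 + 5/(4 + 5))) = 149*(70 + (25 + 5/9)/(7 + 5/9)) = 149*(70 + (230/9)/(68/9)) = 149*(70 + (9/68)*(230/9)) = 149*(70 + 115/34) = 149*(2495/34) = 371755/34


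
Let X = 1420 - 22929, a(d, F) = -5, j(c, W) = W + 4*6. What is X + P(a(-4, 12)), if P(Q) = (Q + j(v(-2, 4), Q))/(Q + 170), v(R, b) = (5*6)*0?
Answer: -3548971/165 ≈ -21509.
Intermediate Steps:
v(R, b) = 0 (v(R, b) = 30*0 = 0)
j(c, W) = 24 + W (j(c, W) = W + 24 = 24 + W)
P(Q) = (24 + 2*Q)/(170 + Q) (P(Q) = (Q + (24 + Q))/(Q + 170) = (24 + 2*Q)/(170 + Q))
X = -21509
X + P(a(-4, 12)) = -21509 + 2*(12 - 5)/(170 - 5) = -21509 + 2*7/165 = -21509 + 2*(1/165)*7 = -21509 + 14/165 = -3548971/165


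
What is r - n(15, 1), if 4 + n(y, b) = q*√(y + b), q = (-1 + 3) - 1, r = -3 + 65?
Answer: 62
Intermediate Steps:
r = 62
q = 1 (q = 2 - 1 = 1)
n(y, b) = -4 + √(b + y) (n(y, b) = -4 + 1*√(y + b) = -4 + 1*√(b + y) = -4 + √(b + y))
r - n(15, 1) = 62 - (-4 + √(1 + 15)) = 62 - (-4 + √16) = 62 - (-4 + 4) = 62 - 1*0 = 62 + 0 = 62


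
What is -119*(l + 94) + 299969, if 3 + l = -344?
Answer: 330076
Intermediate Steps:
l = -347 (l = -3 - 344 = -347)
-119*(l + 94) + 299969 = -119*(-347 + 94) + 299969 = -119*(-253) + 299969 = 30107 + 299969 = 330076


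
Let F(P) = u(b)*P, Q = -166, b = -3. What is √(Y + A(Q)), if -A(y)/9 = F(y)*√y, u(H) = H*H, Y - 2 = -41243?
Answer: √(-41241 + 13446*I*√166) ≈ 261.57 + 331.15*I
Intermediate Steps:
Y = -41241 (Y = 2 - 41243 = -41241)
u(H) = H²
F(P) = 9*P (F(P) = (-3)²*P = 9*P)
A(y) = -81*y^(3/2) (A(y) = -9*9*y*√y = -81*y^(3/2))
√(Y + A(Q)) = √(-41241 - (-13446)*I*√166) = √(-41241 + 13446*I*√166)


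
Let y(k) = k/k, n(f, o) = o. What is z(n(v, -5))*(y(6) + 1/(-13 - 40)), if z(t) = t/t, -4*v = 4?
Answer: 52/53 ≈ 0.98113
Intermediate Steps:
v = -1 (v = -¼*4 = -1)
y(k) = 1
z(t) = 1
z(n(v, -5))*(y(6) + 1/(-13 - 40)) = 1*(1 + 1/(-13 - 40)) = 1*(1 + 1/(-53)) = 1*(1 - 1/53) = 1*(52/53) = 52/53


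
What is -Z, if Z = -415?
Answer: 415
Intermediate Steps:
-Z = -1*(-415) = 415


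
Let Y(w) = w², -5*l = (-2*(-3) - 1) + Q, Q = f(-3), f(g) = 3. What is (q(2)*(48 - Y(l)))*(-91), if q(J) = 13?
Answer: -1343888/25 ≈ -53756.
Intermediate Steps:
Q = 3
l = -8/5 (l = -((-2*(-3) - 1) + 3)/5 = -((6 - 1) + 3)/5 = -(5 + 3)/5 = -⅕*8 = -8/5 ≈ -1.6000)
(q(2)*(48 - Y(l)))*(-91) = (13*(48 - (-8/5)²))*(-91) = (13*(48 - 1*64/25))*(-91) = (13*(48 - 64/25))*(-91) = (13*(1136/25))*(-91) = (14768/25)*(-91) = -1343888/25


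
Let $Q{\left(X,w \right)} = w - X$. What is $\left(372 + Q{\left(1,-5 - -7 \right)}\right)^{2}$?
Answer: $139129$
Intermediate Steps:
$\left(372 + Q{\left(1,-5 - -7 \right)}\right)^{2} = \left(372 - -1\right)^{2} = \left(372 + \left(\left(-5 + 7\right) - 1\right)\right)^{2} = \left(372 + \left(2 - 1\right)\right)^{2} = \left(372 + 1\right)^{2} = 373^{2} = 139129$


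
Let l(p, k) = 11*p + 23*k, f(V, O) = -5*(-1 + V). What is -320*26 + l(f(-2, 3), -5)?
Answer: -8270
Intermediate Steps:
f(V, O) = 5 - 5*V
-320*26 + l(f(-2, 3), -5) = -320*26 + (11*(5 - 5*(-2)) + 23*(-5)) = -8320 + (11*(5 + 10) - 115) = -8320 + (11*15 - 115) = -8320 + (165 - 115) = -8320 + 50 = -8270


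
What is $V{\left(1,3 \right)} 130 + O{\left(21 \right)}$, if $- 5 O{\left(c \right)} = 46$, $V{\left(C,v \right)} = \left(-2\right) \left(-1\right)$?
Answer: $\frac{1254}{5} \approx 250.8$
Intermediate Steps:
$V{\left(C,v \right)} = 2$
$O{\left(c \right)} = - \frac{46}{5}$ ($O{\left(c \right)} = \left(- \frac{1}{5}\right) 46 = - \frac{46}{5}$)
$V{\left(1,3 \right)} 130 + O{\left(21 \right)} = 2 \cdot 130 - \frac{46}{5} = 260 - \frac{46}{5} = \frac{1254}{5}$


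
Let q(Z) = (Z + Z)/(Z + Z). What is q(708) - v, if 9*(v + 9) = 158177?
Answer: -158087/9 ≈ -17565.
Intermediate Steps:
v = 158096/9 (v = -9 + (⅑)*158177 = -9 + 158177/9 = 158096/9 ≈ 17566.)
q(Z) = 1 (q(Z) = (2*Z)/((2*Z)) = (2*Z)*(1/(2*Z)) = 1)
q(708) - v = 1 - 1*158096/9 = 1 - 158096/9 = -158087/9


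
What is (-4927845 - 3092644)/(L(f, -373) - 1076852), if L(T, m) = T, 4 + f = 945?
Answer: 8020489/1075911 ≈ 7.4546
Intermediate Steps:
f = 941 (f = -4 + 945 = 941)
(-4927845 - 3092644)/(L(f, -373) - 1076852) = (-4927845 - 3092644)/(941 - 1076852) = -8020489/(-1075911) = -8020489*(-1/1075911) = 8020489/1075911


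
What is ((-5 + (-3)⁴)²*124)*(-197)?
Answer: -141096128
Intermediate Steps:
((-5 + (-3)⁴)²*124)*(-197) = ((-5 + 81)²*124)*(-197) = (76²*124)*(-197) = (5776*124)*(-197) = 716224*(-197) = -141096128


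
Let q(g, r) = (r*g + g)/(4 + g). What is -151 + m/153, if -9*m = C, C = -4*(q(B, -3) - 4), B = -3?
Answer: -207919/1377 ≈ -150.99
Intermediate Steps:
q(g, r) = (g + g*r)/(4 + g) (q(g, r) = (g*r + g)/(4 + g) = (g + g*r)/(4 + g))
C = -8 (C = -4*(-3*(1 - 3)/(4 - 3) - 4) = -4*(-3*(-2)/1 - 4) = -4*(-3*1*(-2) - 4) = -4*(6 - 4) = -4*2 = -8)
m = 8/9 (m = -⅑*(-8) = 8/9 ≈ 0.88889)
-151 + m/153 = -151 + (8/9)/153 = -151 + (8/9)*(1/153) = -151 + 8/1377 = -207919/1377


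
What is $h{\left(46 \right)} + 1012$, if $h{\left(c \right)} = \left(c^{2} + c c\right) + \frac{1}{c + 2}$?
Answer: $\frac{251713}{48} \approx 5244.0$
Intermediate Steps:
$h{\left(c \right)} = \frac{1}{2 + c} + 2 c^{2}$ ($h{\left(c \right)} = \left(c^{2} + c^{2}\right) + \frac{1}{2 + c} = 2 c^{2} + \frac{1}{2 + c} = \frac{1}{2 + c} + 2 c^{2}$)
$h{\left(46 \right)} + 1012 = \frac{1 + 2 \cdot 46^{3} + 4 \cdot 46^{2}}{2 + 46} + 1012 = \frac{1 + 2 \cdot 97336 + 4 \cdot 2116}{48} + 1012 = \frac{1 + 194672 + 8464}{48} + 1012 = \frac{1}{48} \cdot 203137 + 1012 = \frac{203137}{48} + 1012 = \frac{251713}{48}$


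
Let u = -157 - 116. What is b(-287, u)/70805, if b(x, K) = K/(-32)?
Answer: 39/323680 ≈ 0.00012049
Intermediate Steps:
u = -273
b(x, K) = -K/32 (b(x, K) = K*(-1/32) = -K/32)
b(-287, u)/70805 = -1/32*(-273)/70805 = (273/32)*(1/70805) = 39/323680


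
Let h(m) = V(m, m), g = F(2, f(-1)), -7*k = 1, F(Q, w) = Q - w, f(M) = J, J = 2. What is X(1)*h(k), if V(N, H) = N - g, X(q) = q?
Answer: -⅐ ≈ -0.14286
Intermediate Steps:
f(M) = 2
k = -⅐ (k = -⅐*1 = -⅐ ≈ -0.14286)
g = 0 (g = 2 - 1*2 = 2 - 2 = 0)
V(N, H) = N (V(N, H) = N - 1*0 = N + 0 = N)
h(m) = m
X(1)*h(k) = 1*(-⅐) = -⅐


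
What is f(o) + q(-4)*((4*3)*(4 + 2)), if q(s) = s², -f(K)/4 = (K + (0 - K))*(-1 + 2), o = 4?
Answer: 1152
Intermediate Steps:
f(K) = 0 (f(K) = -4*(K + (0 - K))*(-1 + 2) = -4*(K - K) = -0 = -4*0 = 0)
f(o) + q(-4)*((4*3)*(4 + 2)) = 0 + (-4)²*((4*3)*(4 + 2)) = 0 + 16*(12*6) = 0 + 16*72 = 0 + 1152 = 1152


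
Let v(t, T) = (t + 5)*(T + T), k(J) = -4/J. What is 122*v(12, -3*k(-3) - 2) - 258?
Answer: -25146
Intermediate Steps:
v(t, T) = 2*T*(5 + t) (v(t, T) = (5 + t)*(2*T) = 2*T*(5 + t))
122*v(12, -3*k(-3) - 2) - 258 = 122*(2*(-(-12)/(-3) - 2)*(5 + 12)) - 258 = 122*(2*(-(-12)*(-1)/3 - 2)*17) - 258 = 122*(2*(-3*4/3 - 2)*17) - 258 = 122*(2*(-4 - 2)*17) - 258 = 122*(2*(-6)*17) - 258 = 122*(-204) - 258 = -24888 - 258 = -25146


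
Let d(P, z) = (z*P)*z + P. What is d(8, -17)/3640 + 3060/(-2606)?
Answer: -63656/118573 ≈ -0.53685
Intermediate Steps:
d(P, z) = P + P*z² (d(P, z) = (P*z)*z + P = P*z² + P = P + P*z²)
d(8, -17)/3640 + 3060/(-2606) = (8*(1 + (-17)²))/3640 + 3060/(-2606) = (8*(1 + 289))*(1/3640) + 3060*(-1/2606) = (8*290)*(1/3640) - 1530/1303 = 2320*(1/3640) - 1530/1303 = 58/91 - 1530/1303 = -63656/118573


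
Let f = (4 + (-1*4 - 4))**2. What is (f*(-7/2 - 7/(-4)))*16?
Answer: -448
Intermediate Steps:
f = 16 (f = (4 + (-4 - 4))**2 = (4 - 8)**2 = (-4)**2 = 16)
(f*(-7/2 - 7/(-4)))*16 = (16*(-7/2 - 7/(-4)))*16 = (16*(-7*1/2 - 7*(-1/4)))*16 = (16*(-7/2 + 7/4))*16 = (16*(-7/4))*16 = -28*16 = -448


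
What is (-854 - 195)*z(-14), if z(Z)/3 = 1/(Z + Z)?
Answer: 3147/28 ≈ 112.39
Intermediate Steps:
z(Z) = 3/(2*Z) (z(Z) = 3/(Z + Z) = 3/((2*Z)) = 3*(1/(2*Z)) = 3/(2*Z))
(-854 - 195)*z(-14) = (-854 - 195)*((3/2)/(-14)) = -3147*(-1)/(2*14) = -1049*(-3/28) = 3147/28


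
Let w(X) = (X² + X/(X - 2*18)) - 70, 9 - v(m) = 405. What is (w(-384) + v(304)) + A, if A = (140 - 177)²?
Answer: 5192597/35 ≈ 1.4836e+5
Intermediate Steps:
v(m) = -396 (v(m) = 9 - 1*405 = 9 - 405 = -396)
A = 1369 (A = (-37)² = 1369)
w(X) = -70 + X² + X/(-36 + X) (w(X) = (X² + X/(X - 36)) - 70 = (X² + X/(-36 + X)) - 70 = -70 + X² + X/(-36 + X))
(w(-384) + v(304)) + A = ((2520 + (-384)³ - 69*(-384) - 36*(-384)²)/(-36 - 384) - 396) + 1369 = ((2520 - 56623104 + 26496 - 36*147456)/(-420) - 396) + 1369 = (-(2520 - 56623104 + 26496 - 5308416)/420 - 396) + 1369 = (-1/420*(-61902504) - 396) + 1369 = (5158542/35 - 396) + 1369 = 5144682/35 + 1369 = 5192597/35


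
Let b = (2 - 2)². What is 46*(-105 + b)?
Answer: -4830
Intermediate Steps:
b = 0 (b = 0² = 0)
46*(-105 + b) = 46*(-105 + 0) = 46*(-105) = -4830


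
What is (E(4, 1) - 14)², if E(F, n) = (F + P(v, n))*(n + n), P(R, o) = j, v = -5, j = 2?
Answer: 4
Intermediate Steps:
P(R, o) = 2
E(F, n) = 2*n*(2 + F) (E(F, n) = (F + 2)*(n + n) = (2 + F)*(2*n) = 2*n*(2 + F))
(E(4, 1) - 14)² = (2*1*(2 + 4) - 14)² = (2*1*6 - 14)² = (12 - 14)² = (-2)² = 4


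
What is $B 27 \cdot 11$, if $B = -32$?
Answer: $-9504$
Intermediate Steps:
$B 27 \cdot 11 = \left(-32\right) 27 \cdot 11 = \left(-864\right) 11 = -9504$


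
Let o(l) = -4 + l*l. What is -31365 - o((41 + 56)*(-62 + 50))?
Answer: -1386257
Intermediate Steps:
o(l) = -4 + l²
-31365 - o((41 + 56)*(-62 + 50)) = -31365 - (-4 + ((41 + 56)*(-62 + 50))²) = -31365 - (-4 + (97*(-12))²) = -31365 - (-4 + (-1164)²) = -31365 - (-4 + 1354896) = -31365 - 1*1354892 = -31365 - 1354892 = -1386257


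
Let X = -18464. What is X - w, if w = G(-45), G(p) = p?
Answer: -18419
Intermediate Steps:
w = -45
X - w = -18464 - 1*(-45) = -18464 + 45 = -18419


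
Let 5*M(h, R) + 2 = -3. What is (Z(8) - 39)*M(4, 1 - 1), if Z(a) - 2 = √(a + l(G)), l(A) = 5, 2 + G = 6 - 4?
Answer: 37 - √13 ≈ 33.394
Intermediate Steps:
G = 0 (G = -2 + (6 - 4) = -2 + 2 = 0)
M(h, R) = -1 (M(h, R) = -⅖ + (⅕)*(-3) = -⅖ - ⅗ = -1)
Z(a) = 2 + √(5 + a) (Z(a) = 2 + √(a + 5) = 2 + √(5 + a))
(Z(8) - 39)*M(4, 1 - 1) = ((2 + √(5 + 8)) - 39)*(-1) = ((2 + √13) - 39)*(-1) = (-37 + √13)*(-1) = 37 - √13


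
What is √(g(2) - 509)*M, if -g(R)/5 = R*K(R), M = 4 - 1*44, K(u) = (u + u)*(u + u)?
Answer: -40*I*√669 ≈ -1034.6*I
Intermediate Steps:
K(u) = 4*u² (K(u) = (2*u)*(2*u) = 4*u²)
M = -40 (M = 4 - 44 = -40)
g(R) = -20*R³ (g(R) = -5*R*4*R² = -20*R³)
√(g(2) - 509)*M = √(-20*2³ - 509)*(-40) = √(-20*8 - 509)*(-40) = √(-160 - 509)*(-40) = √(-669)*(-40) = (I*√669)*(-40) = -40*I*√669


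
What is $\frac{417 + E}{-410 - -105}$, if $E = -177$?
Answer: $- \frac{48}{61} \approx -0.78689$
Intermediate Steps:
$\frac{417 + E}{-410 - -105} = \frac{417 - 177}{-410 - -105} = \frac{240}{-410 + 105} = \frac{240}{-305} = 240 \left(- \frac{1}{305}\right) = - \frac{48}{61}$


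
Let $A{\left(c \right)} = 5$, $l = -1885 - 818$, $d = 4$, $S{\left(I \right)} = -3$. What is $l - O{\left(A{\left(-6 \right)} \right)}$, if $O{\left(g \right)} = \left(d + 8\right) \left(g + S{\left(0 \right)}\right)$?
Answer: $-2727$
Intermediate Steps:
$l = -2703$ ($l = -1885 - 818 = -2703$)
$O{\left(g \right)} = -36 + 12 g$ ($O{\left(g \right)} = \left(4 + 8\right) \left(g - 3\right) = 12 \left(-3 + g\right) = -36 + 12 g$)
$l - O{\left(A{\left(-6 \right)} \right)} = -2703 - \left(-36 + 12 \cdot 5\right) = -2703 - \left(-36 + 60\right) = -2703 - 24 = -2727$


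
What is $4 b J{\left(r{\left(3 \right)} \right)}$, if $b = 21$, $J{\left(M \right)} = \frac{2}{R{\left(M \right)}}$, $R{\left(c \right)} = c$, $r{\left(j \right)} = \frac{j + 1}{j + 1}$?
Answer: $168$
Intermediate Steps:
$r{\left(j \right)} = 1$ ($r{\left(j \right)} = \frac{1 + j}{1 + j} = 1$)
$J{\left(M \right)} = \frac{2}{M}$
$4 b J{\left(r{\left(3 \right)} \right)} = 4 \cdot 21 \cdot \frac{2}{1} = 84 \cdot 2 \cdot 1 = 84 \cdot 2 = 168$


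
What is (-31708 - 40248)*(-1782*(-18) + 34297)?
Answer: -4775935588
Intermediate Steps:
(-31708 - 40248)*(-1782*(-18) + 34297) = -71956*(32076 + 34297) = -71956*66373 = -4775935588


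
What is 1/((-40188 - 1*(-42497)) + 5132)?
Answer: 1/7441 ≈ 0.00013439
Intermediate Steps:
1/((-40188 - 1*(-42497)) + 5132) = 1/((-40188 + 42497) + 5132) = 1/(2309 + 5132) = 1/7441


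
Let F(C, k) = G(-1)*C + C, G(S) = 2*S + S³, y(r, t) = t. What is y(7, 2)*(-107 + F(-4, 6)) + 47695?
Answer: 47497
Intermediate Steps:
G(S) = S³ + 2*S
F(C, k) = -2*C (F(C, k) = (-(2 + (-1)²))*C + C = (-(2 + 1))*C + C = (-1*3)*C + C = -3*C + C = -2*C)
y(7, 2)*(-107 + F(-4, 6)) + 47695 = 2*(-107 - 2*(-4)) + 47695 = 2*(-107 + 8) + 47695 = 2*(-99) + 47695 = -198 + 47695 = 47497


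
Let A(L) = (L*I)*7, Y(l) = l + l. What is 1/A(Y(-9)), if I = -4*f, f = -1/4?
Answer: -1/126 ≈ -0.0079365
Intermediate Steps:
f = -1/4 (f = -1*1/4 = -1/4 ≈ -0.25000)
Y(l) = 2*l
I = 1 (I = -4*(-1/4) = 1)
A(L) = 7*L (A(L) = (L*1)*7 = L*7 = 7*L)
1/A(Y(-9)) = 1/(7*(2*(-9))) = 1/(7*(-18)) = 1/(-126) = -1/126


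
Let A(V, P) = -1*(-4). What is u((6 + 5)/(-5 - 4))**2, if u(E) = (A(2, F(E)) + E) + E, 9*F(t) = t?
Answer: 196/81 ≈ 2.4198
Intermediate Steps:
F(t) = t/9
A(V, P) = 4
u(E) = 4 + 2*E (u(E) = (4 + E) + E = 4 + 2*E)
u((6 + 5)/(-5 - 4))**2 = (4 + 2*((6 + 5)/(-5 - 4)))**2 = (4 + 2*(11/(-9)))**2 = (4 + 2*(11*(-1/9)))**2 = (4 + 2*(-11/9))**2 = (4 - 22/9)**2 = (14/9)**2 = 196/81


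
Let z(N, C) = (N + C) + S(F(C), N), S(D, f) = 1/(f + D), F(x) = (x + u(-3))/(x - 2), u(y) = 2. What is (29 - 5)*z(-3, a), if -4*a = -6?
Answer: -192/5 ≈ -38.400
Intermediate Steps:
a = 3/2 (a = -¼*(-6) = 3/2 ≈ 1.5000)
F(x) = (2 + x)/(-2 + x) (F(x) = (x + 2)/(x - 2) = (2 + x)/(-2 + x))
S(D, f) = 1/(D + f)
z(N, C) = C + N + 1/(N + (2 + C)/(-2 + C)) (z(N, C) = (N + C) + 1/((2 + C)/(-2 + C) + N) = (C + N) + 1/(N + (2 + C)/(-2 + C)) = C + N + 1/(N + (2 + C)/(-2 + C)))
(29 - 5)*z(-3, a) = (29 - 5)*(3/2 - 3 + 1/(-3 + (2 + 3/2)/(-2 + 3/2))) = 24*(3/2 - 3 + 1/(-3 + (7/2)/(-½))) = 24*(3/2 - 3 + 1/(-3 - 2*7/2)) = 24*(3/2 - 3 + 1/(-3 - 7)) = 24*(3/2 - 3 + 1/(-10)) = 24*(3/2 - 3 - ⅒) = 24*(-8/5) = -192/5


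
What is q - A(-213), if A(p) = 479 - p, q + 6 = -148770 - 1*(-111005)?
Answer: -38463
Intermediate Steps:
q = -37771 (q = -6 + (-148770 - 1*(-111005)) = -6 + (-148770 + 111005) = -6 - 37765 = -37771)
q - A(-213) = -37771 - (479 - 1*(-213)) = -37771 - (479 + 213) = -37771 - 1*692 = -37771 - 692 = -38463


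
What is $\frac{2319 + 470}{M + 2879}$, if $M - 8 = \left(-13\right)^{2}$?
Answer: $\frac{2789}{3056} \approx 0.91263$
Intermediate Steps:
$M = 177$ ($M = 8 + \left(-13\right)^{2} = 8 + 169 = 177$)
$\frac{2319 + 470}{M + 2879} = \frac{2319 + 470}{177 + 2879} = \frac{2789}{3056}$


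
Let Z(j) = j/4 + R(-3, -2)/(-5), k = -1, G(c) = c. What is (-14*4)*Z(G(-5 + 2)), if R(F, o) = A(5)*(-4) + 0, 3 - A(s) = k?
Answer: -686/5 ≈ -137.20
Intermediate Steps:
A(s) = 4 (A(s) = 3 - 1*(-1) = 3 + 1 = 4)
R(F, o) = -16 (R(F, o) = 4*(-4) + 0 = -16 + 0 = -16)
Z(j) = 16/5 + j/4 (Z(j) = j/4 - 16/(-5) = j*(1/4) - 16*(-1/5) = j/4 + 16/5 = 16/5 + j/4)
(-14*4)*Z(G(-5 + 2)) = (-14*4)*(16/5 + (-5 + 2)/4) = -56*(16/5 + (1/4)*(-3)) = -56*(16/5 - 3/4) = -56*49/20 = -686/5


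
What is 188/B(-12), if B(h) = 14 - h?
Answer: 94/13 ≈ 7.2308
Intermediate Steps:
B(h) = 14 - h
188/B(-12) = 188/(14 - 1*(-12)) = 188/(14 + 12) = 188/26 = 188*(1/26) = 94/13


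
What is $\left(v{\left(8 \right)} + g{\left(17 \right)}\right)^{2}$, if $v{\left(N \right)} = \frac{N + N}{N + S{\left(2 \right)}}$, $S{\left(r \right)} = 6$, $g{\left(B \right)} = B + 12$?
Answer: $\frac{44521}{49} \approx 908.59$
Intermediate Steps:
$g{\left(B \right)} = 12 + B$
$v{\left(N \right)} = \frac{2 N}{6 + N}$ ($v{\left(N \right)} = \frac{N + N}{N + 6} = \frac{2 N}{6 + N}$)
$\left(v{\left(8 \right)} + g{\left(17 \right)}\right)^{2} = \left(2 \cdot 8 \frac{1}{6 + 8} + \left(12 + 17\right)\right)^{2} = \left(2 \cdot 8 \cdot \frac{1}{14} + 29\right)^{2} = \left(\frac{8}{7} + 29\right)^{2} = \left(\frac{211}{7}\right)^{2} = \frac{44521}{49}$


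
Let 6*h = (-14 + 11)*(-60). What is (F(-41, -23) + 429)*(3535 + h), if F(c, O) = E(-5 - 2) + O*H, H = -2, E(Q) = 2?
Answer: 1700505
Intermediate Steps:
F(c, O) = 2 - 2*O (F(c, O) = 2 + O*(-2) = 2 - 2*O)
h = 30 (h = ((-14 + 11)*(-60))/6 = (-3*(-60))/6 = (⅙)*180 = 30)
(F(-41, -23) + 429)*(3535 + h) = ((2 - 2*(-23)) + 429)*(3535 + 30) = ((2 + 46) + 429)*3565 = (48 + 429)*3565 = 477*3565 = 1700505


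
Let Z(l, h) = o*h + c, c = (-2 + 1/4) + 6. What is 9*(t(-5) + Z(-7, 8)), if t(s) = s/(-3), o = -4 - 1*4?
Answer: -2091/4 ≈ -522.75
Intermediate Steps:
c = 17/4 (c = (-2 + 1*(1/4)) + 6 = (-2 + 1/4) + 6 = -7/4 + 6 = 17/4 ≈ 4.2500)
o = -8 (o = -4 - 4 = -8)
Z(l, h) = 17/4 - 8*h (Z(l, h) = -8*h + 17/4 = 17/4 - 8*h)
t(s) = -s/3 (t(s) = s*(-1/3) = -s/3)
9*(t(-5) + Z(-7, 8)) = 9*(-1/3*(-5) + (17/4 - 8*8)) = 9*(5/3 + (17/4 - 64)) = 9*(5/3 - 239/4) = 9*(-697/12) = -2091/4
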